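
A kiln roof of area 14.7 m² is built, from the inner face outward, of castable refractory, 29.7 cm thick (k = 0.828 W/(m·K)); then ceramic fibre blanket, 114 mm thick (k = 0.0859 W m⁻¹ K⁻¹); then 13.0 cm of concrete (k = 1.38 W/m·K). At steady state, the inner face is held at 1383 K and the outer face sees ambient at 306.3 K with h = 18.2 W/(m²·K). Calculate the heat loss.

Q = 8.63 kW

Series thermal resistances, inner to outer:
  R_castable refractory = L/(kA) = 0.297/(0.828·14.7) = 0.02440 K/W
  R_ceramic fibre blanket = L/(kA) = 0.114/(0.0859·14.7) = 0.09028 K/W
  R_concrete = L/(kA) = 0.130/(1.38·14.7) = 0.006408 K/W
  R_conv,out = 1/(hA) = 1/(18.2·14.7) = 0.003738 K/W
ΣR = 0.02440 + 0.09028 + 0.006408 + 0.003738 = 0.1248 K/W
Q = ΔT/ΣR = (1383 K − 306.3 K)/0.1248 = 8630 W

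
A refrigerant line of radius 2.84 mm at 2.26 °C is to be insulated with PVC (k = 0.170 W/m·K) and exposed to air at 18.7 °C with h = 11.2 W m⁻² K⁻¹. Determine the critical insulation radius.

r_cr = 1.52 cm

For a cylinder, r_cr = k_ins/h = 0.170/11.2 = 0.0152 m = 1.52 cm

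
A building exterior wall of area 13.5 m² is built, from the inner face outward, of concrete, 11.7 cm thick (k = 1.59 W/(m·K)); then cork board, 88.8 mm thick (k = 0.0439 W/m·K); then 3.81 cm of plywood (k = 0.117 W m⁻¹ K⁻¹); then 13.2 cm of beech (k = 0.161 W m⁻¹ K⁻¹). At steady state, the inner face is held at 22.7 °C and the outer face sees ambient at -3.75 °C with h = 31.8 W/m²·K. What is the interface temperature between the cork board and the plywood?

T = 5.76 °C

Treat each layer as a resistance in series:
  R_concrete = L/(kA) = 0.117/(1.59·13.5) = 0.005451 K/W
  R_cork board = L/(kA) = 0.0888/(0.0439·13.5) = 0.1498 K/W
  R_plywood = L/(kA) = 0.0381/(0.117·13.5) = 0.02412 K/W
  R_beech = L/(kA) = 0.132/(0.161·13.5) = 0.06073 K/W
  R_conv,out = 1/(hA) = 1/(31.8·13.5) = 0.002329 K/W
ΣR = 0.005451 + 0.1498 + 0.02412 + 0.06073 + 0.002329 = 0.2424 K/W
Q = ΔT/ΣR = (22.7 °C − -3.75 °C)/0.2424 = 109.1 W
From the inner boundary to the cork board/plywood interface, ΣR_partial = 0.1553 K/W.
T_interface = T_in − Q·ΣR_partial = 22.7 °C − (109.1)(0.1553) = 5.76 °C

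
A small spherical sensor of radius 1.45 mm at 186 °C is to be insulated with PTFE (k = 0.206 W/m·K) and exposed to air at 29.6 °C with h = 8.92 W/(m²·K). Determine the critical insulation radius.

r_cr = 4.62 cm

For a sphere, r_cr = 2k_ins/h = 2·0.206/8.92 = 0.0462 m = 4.62 cm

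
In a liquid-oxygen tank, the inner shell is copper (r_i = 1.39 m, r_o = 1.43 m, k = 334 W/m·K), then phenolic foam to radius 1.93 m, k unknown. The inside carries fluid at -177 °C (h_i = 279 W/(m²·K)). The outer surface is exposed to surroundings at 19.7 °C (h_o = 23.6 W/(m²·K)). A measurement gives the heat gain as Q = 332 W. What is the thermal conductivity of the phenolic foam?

k = 0.0244 W/m·K

ΣR = ΔT/Q = |-177 − 19.7|/332 = 0.5925 K/W
Known resistances:
  R_conv,in = 1/(4πr²h) = 1/(4π·1.39²·279) = 1.476×10^-4 K/W
  R_copper = (1/1.39 − 1/1.43)/(4πk) = 0.02012/(4π·334) = 4.795×10^-6 K/W
  R_conv,out = 1/(4πr²h) = 1/(4π·1.93²·23.6) = 9.052×10^-4 K/W
R_phenolic foam = ΣR − ΣR_known = 0.5925 − 0.001058 = 0.5914 K/W
(1/r₁−1/r₂)/(4πk) = 0.5914 ⇒ k = 0.1812/(4π·0.5914) = 0.0244 W/m·K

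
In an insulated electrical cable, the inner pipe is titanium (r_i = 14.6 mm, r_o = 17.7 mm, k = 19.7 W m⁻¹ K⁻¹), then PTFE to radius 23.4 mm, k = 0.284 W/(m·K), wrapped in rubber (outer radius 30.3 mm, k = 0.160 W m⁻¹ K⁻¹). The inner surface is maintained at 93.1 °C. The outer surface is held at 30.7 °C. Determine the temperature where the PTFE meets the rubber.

T = 69.3 °C

Series thermal resistances, inner to outer:
  R'_titanium = ln(0.0177/0.0146)/(2πk) = 0.1925/(2π·19.7) = 0.001556 m·K/W
  R'_PTFE = ln(0.0234/0.0177)/(2πk) = 0.2792/(2π·0.284) = 0.1564 m·K/W
  R'_rubber = ln(0.0303/0.0234)/(2πk) = 0.2584/(2π·0.160) = 0.2570 m·K/W
ΣR = 0.001556 + 0.1564 + 0.2570 = 0.4150 m·K/W
Q' = ΔT/ΣR = (93.1 °C − 30.7 °C)/0.4150 = 150.4 W/m
From the inner boundary to the PTFE/rubber interface, ΣR_partial = 0.1580 m·K/W.
T_interface = T_in − Q'·ΣR_partial = 93.1 °C − (150.4)(0.1580) = 69.3 °C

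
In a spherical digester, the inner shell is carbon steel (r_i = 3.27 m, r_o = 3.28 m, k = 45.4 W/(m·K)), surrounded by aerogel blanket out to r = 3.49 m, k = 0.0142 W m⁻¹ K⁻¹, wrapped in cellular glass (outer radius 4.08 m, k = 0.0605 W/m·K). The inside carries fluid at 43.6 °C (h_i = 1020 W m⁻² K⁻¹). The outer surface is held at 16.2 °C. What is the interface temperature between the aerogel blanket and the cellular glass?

T = 25.7 °C

Treat each layer as a resistance in series:
  R_conv,in = 1/(4πr²h) = 1/(4π·3.27²·1020) = 7.296×10^-6 K/W
  R_carbon steel = (1/3.27 − 1/3.28)/(4πk) = 9.323×10^-4/(4π·45.4) = 1.634×10^-6 K/W
  R_aerogel blanket = (1/3.28 − 1/3.49)/(4πk) = 0.01835/(4π·0.0142) = 0.1028 K/W
  R_cellular glass = (1/3.49 − 1/4.08)/(4πk) = 0.04143/(4π·0.0605) = 0.05450 K/W
ΣR = 7.296×10^-6 + 1.634×10^-6 + 0.1028 + 0.05450 = 0.1573 K/W
Q = ΔT/ΣR = (43.6 °C − 16.2 °C)/0.1573 = 174.2 W
From the inner boundary to the aerogel blanket/cellular glass interface, ΣR_partial = 0.1028 K/W.
T_interface = T_in − Q·ΣR_partial = 43.6 °C − (174.2)(0.1028) = 25.7 °C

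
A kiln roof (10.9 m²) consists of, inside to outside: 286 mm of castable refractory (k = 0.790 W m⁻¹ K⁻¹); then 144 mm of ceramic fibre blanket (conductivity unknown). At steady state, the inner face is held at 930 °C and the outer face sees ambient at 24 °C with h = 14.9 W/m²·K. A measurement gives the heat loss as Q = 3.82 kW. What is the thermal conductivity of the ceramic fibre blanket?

ΣR = ΔT/Q = |930 − 24|/3820 = 0.2372 K/W
Known resistances:
  R_castable refractory = L/(kA) = 0.286/(0.790·10.9) = 0.03321 K/W
  R_conv,out = 1/(hA) = 1/(14.9·10.9) = 0.006157 K/W
R_ceramic fibre blanket = ΣR − ΣR_known = 0.2372 − 0.03937 = 0.1978 K/W
L/(kA) = 0.1978 ⇒ k = 0.144/(0.1978·10.9) = 0.0668 W/m·K

k = 0.0668 W/m·K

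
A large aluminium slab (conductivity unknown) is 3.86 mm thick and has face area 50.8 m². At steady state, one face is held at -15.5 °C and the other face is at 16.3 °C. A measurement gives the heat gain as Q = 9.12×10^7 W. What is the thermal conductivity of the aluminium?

ΣR = ΔT/Q = |-15.5 − 16.3|/9.12×10^7 = 3.487×10^-7 K/W
L/(kA) = 3.487×10^-7 ⇒ k = 0.00386/(3.487×10^-7·50.8) = 218 W/m·K

k = 218 W/m·K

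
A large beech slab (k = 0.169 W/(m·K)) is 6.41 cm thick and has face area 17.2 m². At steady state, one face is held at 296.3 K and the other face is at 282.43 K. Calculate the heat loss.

Q = kA·ΔT/L = 0.169 × 17.2 × |296.3 K − 282.43 K| / 0.0641 = 629 W

Q = 629 W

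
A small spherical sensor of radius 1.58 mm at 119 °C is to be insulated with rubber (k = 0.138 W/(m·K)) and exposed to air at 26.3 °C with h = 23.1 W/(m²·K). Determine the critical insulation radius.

For a sphere, r_cr = 2k_ins/h = 2·0.138/23.1 = 0.0119 m = 1.19 cm

r_cr = 1.19 cm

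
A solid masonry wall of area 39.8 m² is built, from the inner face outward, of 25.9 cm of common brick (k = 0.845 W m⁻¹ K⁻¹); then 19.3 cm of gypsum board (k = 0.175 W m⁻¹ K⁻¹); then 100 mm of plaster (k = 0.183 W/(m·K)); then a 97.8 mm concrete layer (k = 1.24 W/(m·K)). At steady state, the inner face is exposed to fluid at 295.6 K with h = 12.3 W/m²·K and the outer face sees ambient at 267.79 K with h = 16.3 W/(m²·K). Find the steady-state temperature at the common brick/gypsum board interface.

Treat each layer as a resistance in series:
  R_conv,in = 1/(hA) = 1/(12.3·39.8) = 0.002043 K/W
  R_common brick = L/(kA) = 0.259/(0.845·39.8) = 0.007701 K/W
  R_gypsum board = L/(kA) = 0.193/(0.175·39.8) = 0.02771 K/W
  R_plaster = L/(kA) = 0.100/(0.183·39.8) = 0.01373 K/W
  R_concrete = L/(kA) = 0.0978/(1.24·39.8) = 0.001982 K/W
  R_conv,out = 1/(hA) = 1/(16.3·39.8) = 0.001541 K/W
ΣR = 0.002043 + 0.007701 + 0.02771 + 0.01373 + 0.001982 + 0.001541 = 0.05471 K/W
Q = ΔT/ΣR = (295.6 K − 267.79 K)/0.05471 = 508.3 W
From the inner boundary to the common brick/gypsum board interface, ΣR_partial = 0.009744 K/W.
T_interface = T_in − Q·ΣR_partial = 295.6 K − (508.3)(0.009744) = 290.6 K

T = 290.6 K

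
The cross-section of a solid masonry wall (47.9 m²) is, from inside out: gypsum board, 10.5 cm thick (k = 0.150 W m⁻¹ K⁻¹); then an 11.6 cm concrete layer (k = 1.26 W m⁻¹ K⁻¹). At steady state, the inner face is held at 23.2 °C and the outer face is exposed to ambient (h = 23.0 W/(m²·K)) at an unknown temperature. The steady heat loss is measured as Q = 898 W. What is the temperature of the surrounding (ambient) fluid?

Sum the resistances:
  R_gypsum board = L/(kA) = 0.105/(0.150·47.9) = 0.01461 K/W
  R_concrete = L/(kA) = 0.116/(1.26·47.9) = 0.001922 K/W
  R_conv,out = 1/(hA) = 1/(23.0·47.9) = 9.077×10^-4 K/W
ΣR = 0.01744 K/W
ΔT = Q·ΣR = 898 × 0.01744 = 15.66 K
Heat flows outward, so T_out = T_in − ΔT = 23.2 − 15.66 = 7.54 °C

T_out = 7.54 °C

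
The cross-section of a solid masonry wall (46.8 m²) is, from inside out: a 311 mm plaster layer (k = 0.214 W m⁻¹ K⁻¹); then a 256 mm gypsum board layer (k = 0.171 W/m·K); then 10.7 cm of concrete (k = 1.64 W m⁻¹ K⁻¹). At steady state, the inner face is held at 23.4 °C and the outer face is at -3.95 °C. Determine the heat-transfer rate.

Q = 424 W

Resistance network (inner→outer):
  R_plaster = L/(kA) = 0.311/(0.214·46.8) = 0.03105 K/W
  R_gypsum board = L/(kA) = 0.256/(0.171·46.8) = 0.03199 K/W
  R_concrete = L/(kA) = 0.107/(1.64·46.8) = 0.001394 K/W
ΣR = 0.03105 + 0.03199 + 0.001394 = 0.06443 K/W
Q = ΔT/ΣR = (23.4 °C − -3.95 °C)/0.06443 = 424 W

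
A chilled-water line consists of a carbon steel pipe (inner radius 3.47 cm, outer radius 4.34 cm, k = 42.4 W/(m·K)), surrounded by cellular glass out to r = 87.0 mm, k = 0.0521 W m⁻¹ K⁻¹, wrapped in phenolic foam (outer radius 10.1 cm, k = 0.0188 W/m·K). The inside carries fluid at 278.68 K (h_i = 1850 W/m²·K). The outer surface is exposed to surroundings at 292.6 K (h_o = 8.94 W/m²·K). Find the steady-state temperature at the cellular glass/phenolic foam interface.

Treat each layer as a resistance in series:
  R'_conv,in = 1/(2πr h) = 1/(2π·0.0347·1850) = 0.002479 m·K/W
  R'_carbon steel = ln(0.0434/0.0347)/(2πk) = 0.2237/(2π·42.4) = 8.398×10^-4 m·K/W
  R'_cellular glass = ln(0.0870/0.0434)/(2πk) = 0.6954/(2π·0.0521) = 2.124 m·K/W
  R'_phenolic foam = ln(0.101/0.0870)/(2πk) = 0.1492/(2π·0.0188) = 1.263 m·K/W
  R'_conv,out = 1/(2πr h) = 1/(2π·0.101·8.94) = 0.1763 m·K/W
ΣR = 0.002479 + 8.398×10^-4 + 2.124 + 1.263 + 0.1763 = 3.567 m·K/W
Q' = ΔT/ΣR = (278.68 K − 292.6 K)/3.567 = -3.902 W/m
From the inner boundary to the cellular glass/phenolic foam interface, ΣR_partial = 2.127 m·K/W.
T_interface = T_in − Q'·ΣR_partial = 278.68 K − (-3.902)(2.127) = 287.0 K

T = 287.0 K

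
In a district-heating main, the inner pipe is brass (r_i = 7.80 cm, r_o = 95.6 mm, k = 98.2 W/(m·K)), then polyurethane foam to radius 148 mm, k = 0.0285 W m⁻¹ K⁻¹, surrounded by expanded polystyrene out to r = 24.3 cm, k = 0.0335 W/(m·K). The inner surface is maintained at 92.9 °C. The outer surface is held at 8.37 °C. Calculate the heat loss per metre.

Q' = 17.6 W/m

Series thermal resistances, inner to outer:
  R'_brass = ln(0.0956/0.0780)/(2πk) = 0.2035/(2π·98.2) = 3.298×10^-4 m·K/W
  R'_polyurethane foam = ln(0.148/0.0956)/(2πk) = 0.4370/(2π·0.0285) = 2.441 m·K/W
  R'_expanded polystyrene = ln(0.243/0.148)/(2πk) = 0.4958/(2π·0.0335) = 2.356 m·K/W
ΣR = 3.298×10^-4 + 2.441 + 2.356 = 4.797 m·K/W
Q' = ΔT/ΣR = (92.9 °C − 8.37 °C)/4.797 = 17.6 W/m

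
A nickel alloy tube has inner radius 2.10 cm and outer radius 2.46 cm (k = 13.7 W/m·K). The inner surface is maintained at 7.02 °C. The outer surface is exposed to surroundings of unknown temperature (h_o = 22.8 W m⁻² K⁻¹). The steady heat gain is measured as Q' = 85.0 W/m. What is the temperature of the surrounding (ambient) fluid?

Sum the resistances:
  R'_nickel alloy = ln(0.0246/0.0210)/(2πk) = 0.1582/(2π·13.7) = 0.001838 m·K/W
  R'_conv,out = 1/(2πr h) = 1/(2π·0.0246·22.8) = 0.2838 m·K/W
ΣR = 0.2856 m·K/W
ΔT = Q'·ΣR = 85.0 × 0.2856 = 24.28 K
Heat flows inward, so T_out = T_in + ΔT = 7.02 + 24.28 = 31.3 °C

T_out = 31.3 °C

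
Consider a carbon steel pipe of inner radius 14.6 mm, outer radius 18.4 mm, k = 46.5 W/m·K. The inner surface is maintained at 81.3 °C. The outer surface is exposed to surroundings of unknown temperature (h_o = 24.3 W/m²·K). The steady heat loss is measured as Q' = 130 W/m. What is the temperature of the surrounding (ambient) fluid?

Series resistances:
  R'_carbon steel = ln(0.0184/0.0146)/(2πk) = 0.2313/(2π·46.5) = 7.918×10^-4 m·K/W
  R'_conv,out = 1/(2πr h) = 1/(2π·0.0184·24.3) = 0.3560 m·K/W
ΣR = 0.3567 m·K/W
ΔT = Q'·ΣR = 130 × 0.3567 = 46.37 K
Heat flows outward, so T_out = T_in − ΔT = 81.3 − 46.37 = 34.9 °C

T_out = 34.9 °C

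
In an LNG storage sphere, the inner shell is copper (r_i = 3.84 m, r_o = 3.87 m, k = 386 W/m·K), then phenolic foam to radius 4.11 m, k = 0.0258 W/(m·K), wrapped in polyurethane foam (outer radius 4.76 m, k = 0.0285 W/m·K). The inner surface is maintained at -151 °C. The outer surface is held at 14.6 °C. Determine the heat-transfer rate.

Series thermal resistances, inner to outer:
  R_copper = (1/3.84 − 1/3.87)/(4πk) = 0.002019/(4π·386) = 4.162×10^-7 K/W
  R_phenolic foam = (1/3.87 − 1/4.11)/(4πk) = 0.01509/(4π·0.0258) = 0.04654 K/W
  R_polyurethane foam = (1/4.11 − 1/4.76)/(4πk) = 0.03322/(4π·0.0285) = 0.09277 K/W
ΣR = 4.162×10^-7 + 0.04654 + 0.09277 = 0.1393 K/W
Q = ΔT/ΣR = (-151 °C − 14.6 °C)/0.1393 = -1190 W
(Negative Q ⇒ heat flows inward; heat gain = 1190 W.)

Q = 1190 W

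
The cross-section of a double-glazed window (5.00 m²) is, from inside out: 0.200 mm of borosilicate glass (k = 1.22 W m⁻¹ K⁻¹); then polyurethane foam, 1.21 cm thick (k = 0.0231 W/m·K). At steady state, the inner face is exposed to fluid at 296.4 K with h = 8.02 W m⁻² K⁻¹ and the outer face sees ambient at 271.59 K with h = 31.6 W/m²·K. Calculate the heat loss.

Q = 182 W

Treat each layer as a resistance in series:
  R_conv,in = 1/(hA) = 1/(8.02·5.00) = 0.02494 K/W
  R_borosilicate glass = L/(kA) = 2.00×10^-4/(1.22·5.00) = 3.279×10^-5 K/W
  R_polyurethane foam = L/(kA) = 0.0121/(0.0231·5.00) = 0.1048 K/W
  R_conv,out = 1/(hA) = 1/(31.6·5.00) = 0.006329 K/W
ΣR = 0.02494 + 3.279×10^-5 + 0.1048 + 0.006329 = 0.1361 K/W
Q = ΔT/ΣR = (296.4 K − 271.59 K)/0.1361 = 182 W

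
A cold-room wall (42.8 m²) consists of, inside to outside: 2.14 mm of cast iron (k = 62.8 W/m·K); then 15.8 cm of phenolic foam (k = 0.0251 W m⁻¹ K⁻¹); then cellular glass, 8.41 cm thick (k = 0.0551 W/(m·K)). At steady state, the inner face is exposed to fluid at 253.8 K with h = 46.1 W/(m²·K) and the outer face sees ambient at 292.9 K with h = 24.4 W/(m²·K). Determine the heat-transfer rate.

Treat each layer as a resistance in series:
  R_conv,in = 1/(hA) = 1/(46.1·42.8) = 5.068×10^-4 K/W
  R_cast iron = L/(kA) = 0.00214/(62.8·42.8) = 7.962×10^-7 K/W
  R_phenolic foam = L/(kA) = 0.158/(0.0251·42.8) = 0.1471 K/W
  R_cellular glass = L/(kA) = 0.0841/(0.0551·42.8) = 0.03566 K/W
  R_conv,out = 1/(hA) = 1/(24.4·42.8) = 9.576×10^-4 K/W
ΣR = 5.068×10^-4 + 7.962×10^-7 + 0.1471 + 0.03566 + 9.576×10^-4 = 0.1842 K/W
Q = ΔT/ΣR = (253.8 K − 292.9 K)/0.1842 = -212 W
(Negative Q ⇒ heat flows inward; heat gain = 212 W.)

Q = 212 W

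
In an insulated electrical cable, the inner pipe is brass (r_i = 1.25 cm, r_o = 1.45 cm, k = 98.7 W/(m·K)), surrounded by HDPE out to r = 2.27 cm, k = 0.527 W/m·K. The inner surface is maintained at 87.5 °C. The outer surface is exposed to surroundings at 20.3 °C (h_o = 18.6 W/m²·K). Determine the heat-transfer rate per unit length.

Resistance network (inner→outer):
  R'_brass = ln(0.0145/0.0125)/(2πk) = 0.1484/(2π·98.7) = 2.393×10^-4 m·K/W
  R'_HDPE = ln(0.0227/0.0145)/(2πk) = 0.4482/(2π·0.527) = 0.1354 m·K/W
  R'_conv,out = 1/(2πr h) = 1/(2π·0.0227·18.6) = 0.3769 m·K/W
ΣR = 2.393×10^-4 + 0.1354 + 0.3769 = 0.5125 m·K/W
Q' = ΔT/ΣR = (87.5 °C − 20.3 °C)/0.5125 = 131 W/m

Q' = 131 W/m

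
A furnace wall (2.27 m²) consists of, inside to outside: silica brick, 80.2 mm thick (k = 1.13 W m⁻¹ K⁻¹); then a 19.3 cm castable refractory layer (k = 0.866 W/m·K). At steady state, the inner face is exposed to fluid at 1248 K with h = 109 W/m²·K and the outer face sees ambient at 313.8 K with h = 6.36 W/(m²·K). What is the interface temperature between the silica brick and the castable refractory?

T = 1085 K

Treat each layer as a resistance in series:
  R_conv,in = 1/(hA) = 1/(109·2.27) = 0.004042 K/W
  R_silica brick = L/(kA) = 0.0802/(1.13·2.27) = 0.03127 K/W
  R_castable refractory = L/(kA) = 0.193/(0.866·2.27) = 0.09818 K/W
  R_conv,out = 1/(hA) = 1/(6.36·2.27) = 0.06927 K/W
ΣR = 0.004042 + 0.03127 + 0.09818 + 0.06927 = 0.2028 K/W
Q = ΔT/ΣR = (1248 K − 313.8 K)/0.2028 = 4607 W
From the inner boundary to the silica brick/castable refractory interface, ΣR_partial = 0.03531 K/W.
T_interface = T_in − Q·ΣR_partial = 1248 K − (4607)(0.03531) = 1085 K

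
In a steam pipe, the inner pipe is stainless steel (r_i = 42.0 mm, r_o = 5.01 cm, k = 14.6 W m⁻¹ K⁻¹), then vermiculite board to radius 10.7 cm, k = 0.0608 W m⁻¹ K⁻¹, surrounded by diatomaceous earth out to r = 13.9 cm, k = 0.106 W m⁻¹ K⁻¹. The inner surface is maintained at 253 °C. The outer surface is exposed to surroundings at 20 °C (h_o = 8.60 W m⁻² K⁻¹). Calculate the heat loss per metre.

Treat each layer as a resistance in series:
  R'_stainless steel = ln(0.0501/0.0420)/(2πk) = 0.1764/(2π·14.6) = 0.001922 m·K/W
  R'_vermiculite board = ln(0.107/0.0501)/(2πk) = 0.7588/(2π·0.0608) = 1.986 m·K/W
  R'_diatomaceous earth = ln(0.139/0.107)/(2πk) = 0.2616/(2π·0.106) = 0.3929 m·K/W
  R'_conv,out = 1/(2πr h) = 1/(2π·0.139·8.60) = 0.1331 m·K/W
ΣR = 0.001922 + 1.986 + 0.3929 + 0.1331 = 2.514 m·K/W
Q' = ΔT/ΣR = (253 °C − 20 °C)/2.514 = 92.7 W/m

Q' = 92.7 W/m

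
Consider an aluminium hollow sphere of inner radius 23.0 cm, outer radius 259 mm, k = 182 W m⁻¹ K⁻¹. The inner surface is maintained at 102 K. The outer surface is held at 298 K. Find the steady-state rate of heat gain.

Q = 4πk·ΔT/(1/r₁ − 1/r₂) = 4π × 182 × 196 / (1/0.230 − 1/0.259) = 9.21×10^5 W

Q = 9.21×10^5 W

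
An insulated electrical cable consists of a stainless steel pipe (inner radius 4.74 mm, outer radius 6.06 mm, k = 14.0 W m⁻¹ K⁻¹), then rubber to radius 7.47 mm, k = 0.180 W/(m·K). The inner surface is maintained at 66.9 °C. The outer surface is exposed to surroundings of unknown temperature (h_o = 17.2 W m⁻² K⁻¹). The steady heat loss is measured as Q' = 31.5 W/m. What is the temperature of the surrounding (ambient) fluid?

Sum the resistances:
  R'_stainless steel = ln(0.00606/0.00474)/(2πk) = 0.2457/(2π·14.0) = 0.002793 m·K/W
  R'_rubber = ln(0.00747/0.00606)/(2πk) = 0.2092/(2π·0.180) = 0.1850 m·K/W
  R'_conv,out = 1/(2πr h) = 1/(2π·0.00747·17.2) = 1.239 m·K/W
ΣR = 1.426 m·K/W
ΔT = Q'·ΣR = 31.5 × 1.426 = 44.92 K
Heat flows outward, so T_out = T_in − ΔT = 66.9 − 44.92 = 22.0 °C

T_out = 22.0 °C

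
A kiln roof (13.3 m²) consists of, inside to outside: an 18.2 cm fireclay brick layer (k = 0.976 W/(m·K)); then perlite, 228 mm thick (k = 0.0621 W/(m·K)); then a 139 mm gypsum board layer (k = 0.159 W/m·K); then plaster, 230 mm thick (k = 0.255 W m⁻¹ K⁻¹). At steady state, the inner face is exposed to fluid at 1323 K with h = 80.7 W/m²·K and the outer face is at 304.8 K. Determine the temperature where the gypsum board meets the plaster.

T = 467 K

Treat each layer as a resistance in series:
  R_conv,in = 1/(hA) = 1/(80.7·13.3) = 9.317×10^-4 K/W
  R_fireclay brick = L/(kA) = 0.182/(0.976·13.3) = 0.01402 K/W
  R_perlite = L/(kA) = 0.228/(0.0621·13.3) = 0.2761 K/W
  R_gypsum board = L/(kA) = 0.139/(0.159·13.3) = 0.06573 K/W
  R_plaster = L/(kA) = 0.230/(0.255·13.3) = 0.06782 K/W
ΣR = 9.317×10^-4 + 0.01402 + 0.2761 + 0.06573 + 0.06782 = 0.4246 K/W
Q = ΔT/ΣR = (1323 K − 304.8 K)/0.4246 = 2398 W
From the inner boundary to the gypsum board/plaster interface, ΣR_partial = 0.3568 K/W.
T_interface = T_in − Q·ΣR_partial = 1323 K − (2398)(0.3568) = 467 K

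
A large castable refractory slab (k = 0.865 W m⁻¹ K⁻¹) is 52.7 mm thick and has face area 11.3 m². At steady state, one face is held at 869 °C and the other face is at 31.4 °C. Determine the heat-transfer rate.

Q = 155 kW

Q = kA·ΔT/L = 0.865 × 11.3 × |869 °C − 31.4 °C| / 0.0527 = 1.55×10^5 W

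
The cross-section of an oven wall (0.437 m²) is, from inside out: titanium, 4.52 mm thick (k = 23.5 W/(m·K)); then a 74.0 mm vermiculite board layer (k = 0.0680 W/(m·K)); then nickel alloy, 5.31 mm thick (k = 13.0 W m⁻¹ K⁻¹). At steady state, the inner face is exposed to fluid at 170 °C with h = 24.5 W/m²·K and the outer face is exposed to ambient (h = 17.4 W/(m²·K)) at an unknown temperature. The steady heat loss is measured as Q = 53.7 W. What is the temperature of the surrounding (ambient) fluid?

T_out = 24.1 °C

Sum the resistances:
  R_conv,in = 1/(hA) = 1/(24.5·0.437) = 0.09340 K/W
  R_titanium = L/(kA) = 0.00452/(23.5·0.437) = 4.401×10^-4 K/W
  R_vermiculite board = L/(kA) = 0.0740/(0.0680·0.437) = 2.490 K/W
  R_nickel alloy = L/(kA) = 0.00531/(13.0·0.437) = 9.347×10^-4 K/W
  R_conv,out = 1/(hA) = 1/(17.4·0.437) = 0.1315 K/W
ΣR = 2.717 K/W
ΔT = Q·ΣR = 53.7 × 2.717 = 145.9 K
Heat flows outward, so T_out = T_in − ΔT = 170 − 145.9 = 24.1 °C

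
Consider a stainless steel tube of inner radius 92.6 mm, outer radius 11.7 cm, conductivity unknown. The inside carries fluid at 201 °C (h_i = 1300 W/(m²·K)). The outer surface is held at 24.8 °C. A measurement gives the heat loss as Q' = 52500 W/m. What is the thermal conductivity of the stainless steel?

ΣR = ΔT/Q' = |201 − 24.8|/52500 = 0.003356 m·K/W
Known resistances:
  R'_conv,in = 1/(2πr h) = 1/(2π·0.0926·1300) = 0.001322 m·K/W
R_stainless steel = ΣR − ΣR_known = 0.003356 − 0.001322 = 0.002034 m·K/W
ln(r₂/r₁)/(2πk) = 0.002034 ⇒ k = 0.2339/(2π·0.002034) = 18.3 W/m·K

k = 18.3 W/m·K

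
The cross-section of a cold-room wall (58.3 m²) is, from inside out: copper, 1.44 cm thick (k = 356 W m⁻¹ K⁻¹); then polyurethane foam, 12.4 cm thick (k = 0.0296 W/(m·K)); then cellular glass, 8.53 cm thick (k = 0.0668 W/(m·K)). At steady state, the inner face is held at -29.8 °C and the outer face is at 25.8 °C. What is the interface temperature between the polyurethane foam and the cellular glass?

Treat each layer as a resistance in series:
  R_copper = L/(kA) = 0.0144/(356·58.3) = 6.938×10^-7 K/W
  R_polyurethane foam = L/(kA) = 0.124/(0.0296·58.3) = 0.07186 K/W
  R_cellular glass = L/(kA) = 0.0853/(0.0668·58.3) = 0.02190 K/W
ΣR = 6.938×10^-7 + 0.07186 + 0.02190 = 0.09376 K/W
Q = ΔT/ΣR = (-29.8 °C − 25.8 °C)/0.09376 = -593.0 W
From the inner boundary to the polyurethane foam/cellular glass interface, ΣR_partial = 0.07186 K/W.
T_interface = T_in − Q·ΣR_partial = -29.8 °C − (-593.0)(0.07186) = 12.8 °C

T = 12.8 °C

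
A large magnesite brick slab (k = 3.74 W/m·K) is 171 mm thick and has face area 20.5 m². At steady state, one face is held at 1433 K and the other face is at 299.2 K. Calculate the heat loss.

Q = 5.08×10^5 W

Q = kA·ΔT/L = 3.74 × 20.5 × |1433 K − 299.2 K| / 0.171 = 5.08×10^5 W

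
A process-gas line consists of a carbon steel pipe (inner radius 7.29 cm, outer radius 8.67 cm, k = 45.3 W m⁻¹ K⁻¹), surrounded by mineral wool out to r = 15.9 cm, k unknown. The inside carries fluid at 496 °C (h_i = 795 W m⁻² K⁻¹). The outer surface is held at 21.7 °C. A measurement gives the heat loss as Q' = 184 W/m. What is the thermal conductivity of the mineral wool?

ΣR = ΔT/Q' = |496 − 21.7|/184 = 2.578 m·K/W
Known resistances:
  R'_conv,in = 1/(2πr h) = 1/(2π·0.0729·795) = 0.002746 m·K/W
  R'_carbon steel = ln(0.0867/0.0729)/(2πk) = 0.1734/(2π·45.3) = 6.091×10^-4 m·K/W
R_mineral wool = ΣR − ΣR_known = 2.578 − 0.003355 = 2.575 m·K/W
ln(r₂/r₁)/(2πk) = 2.575 ⇒ k = 0.6065/(2π·2.575) = 0.0375 W/m·K

k = 0.0375 W/m·K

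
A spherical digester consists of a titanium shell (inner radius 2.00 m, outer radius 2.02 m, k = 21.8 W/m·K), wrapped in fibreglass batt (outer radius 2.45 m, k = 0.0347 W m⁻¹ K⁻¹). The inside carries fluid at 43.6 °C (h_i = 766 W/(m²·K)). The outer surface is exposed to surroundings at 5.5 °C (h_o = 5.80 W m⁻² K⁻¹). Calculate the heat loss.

Resistance network (inner→outer):
  R_conv,in = 1/(4πr²h) = 1/(4π·2.00²·766) = 2.597×10^-5 K/W
  R_titanium = (1/2.00 − 1/2.02)/(4πk) = 0.004950/(4π·21.8) = 1.807×10^-5 K/W
  R_fibreglass batt = (1/2.02 − 1/2.45)/(4πk) = 0.08689/(4π·0.0347) = 0.1993 K/W
  R_conv,out = 1/(4πr²h) = 1/(4π·2.45²·5.80) = 0.002286 K/W
ΣR = 2.597×10^-5 + 1.807×10^-5 + 0.1993 + 0.002286 = 0.2016 K/W
Q = ΔT/ΣR = (43.6 °C − 5.5 °C)/0.2016 = 189 W

Q = 189 W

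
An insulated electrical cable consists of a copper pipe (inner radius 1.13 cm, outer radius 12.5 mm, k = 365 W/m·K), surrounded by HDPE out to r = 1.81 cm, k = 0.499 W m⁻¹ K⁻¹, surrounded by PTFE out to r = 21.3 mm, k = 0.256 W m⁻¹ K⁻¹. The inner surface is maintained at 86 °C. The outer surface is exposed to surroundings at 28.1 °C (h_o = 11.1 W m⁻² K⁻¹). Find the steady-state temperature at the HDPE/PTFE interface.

T = 78.3 °C

Resistance network (inner→outer):
  R'_copper = ln(0.0125/0.0113)/(2πk) = 0.1009/(2π·365) = 4.401×10^-5 m·K/W
  R'_HDPE = ln(0.0181/0.0125)/(2πk) = 0.3702/(2π·0.499) = 0.1181 m·K/W
  R'_PTFE = ln(0.0213/0.0181)/(2πk) = 0.1628/(2π·0.256) = 0.1012 m·K/W
  R'_conv,out = 1/(2πr h) = 1/(2π·0.0213·11.1) = 0.6732 m·K/W
ΣR = 4.401×10^-5 + 0.1181 + 0.1012 + 0.6732 = 0.8925 m·K/W
Q' = ΔT/ΣR = (86 °C − 28.1 °C)/0.8925 = 64.87 W/m
From the inner boundary to the HDPE/PTFE interface, ΣR_partial = 0.1181 m·K/W.
T_interface = T_in − Q'·ΣR_partial = 86 °C − (64.87)(0.1181) = 78.3 °C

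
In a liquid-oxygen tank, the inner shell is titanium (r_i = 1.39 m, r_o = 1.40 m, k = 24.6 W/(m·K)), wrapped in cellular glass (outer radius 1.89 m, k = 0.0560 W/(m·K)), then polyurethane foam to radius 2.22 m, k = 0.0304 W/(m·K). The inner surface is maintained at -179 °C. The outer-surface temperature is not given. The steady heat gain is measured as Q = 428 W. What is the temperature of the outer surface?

Sum the resistances:
  R_titanium = (1/1.39 − 1/1.40)/(4πk) = 0.005139/(4π·24.6) = 1.662×10^-5 K/W
  R_cellular glass = (1/1.40 − 1/1.89)/(4πk) = 0.1852/(4π·0.0560) = 0.2632 K/W
  R_polyurethane foam = (1/1.89 − 1/2.22)/(4πk) = 0.07865/(4π·0.0304) = 0.2059 K/W
ΣR = 0.4691 K/W
ΔT = Q·ΣR = 428 × 0.4691 = 200.8 K
Heat flows inward, so T_out = T_in + ΔT = -179 + 200.8 = 21.8 °C

T_out = 21.8 °C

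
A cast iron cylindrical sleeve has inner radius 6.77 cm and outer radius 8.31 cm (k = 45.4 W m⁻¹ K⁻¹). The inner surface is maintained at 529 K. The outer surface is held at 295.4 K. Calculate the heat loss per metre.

Q' = 325 kW/m

Q' = 2πk·ΔT/ln(r₂/r₁) = 2π × 45.4 × 233.6 / ln(0.0831/0.0677) = 3.25×10^5 W/m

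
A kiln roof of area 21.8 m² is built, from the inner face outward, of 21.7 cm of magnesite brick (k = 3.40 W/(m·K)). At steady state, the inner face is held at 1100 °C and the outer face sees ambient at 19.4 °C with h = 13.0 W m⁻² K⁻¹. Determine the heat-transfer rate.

Q = 167 kW

Treat each layer as a resistance in series:
  R_magnesite brick = L/(kA) = 0.217/(3.40·21.8) = 0.002928 K/W
  R_conv,out = 1/(hA) = 1/(13.0·21.8) = 0.003529 K/W
ΣR = 0.002928 + 0.003529 = 0.006457 K/W
Q = ΔT/ΣR = (1100 °C − 19.4 °C)/0.006457 = 1.67×10^5 W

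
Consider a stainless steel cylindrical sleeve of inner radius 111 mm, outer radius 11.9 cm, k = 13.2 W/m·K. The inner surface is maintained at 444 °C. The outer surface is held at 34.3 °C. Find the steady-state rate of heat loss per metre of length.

Q' = 488 kW/m

Q' = 2πk·ΔT/ln(r₂/r₁) = 2π × 13.2 × 409.7 / ln(0.119/0.111) = 4.88×10^5 W/m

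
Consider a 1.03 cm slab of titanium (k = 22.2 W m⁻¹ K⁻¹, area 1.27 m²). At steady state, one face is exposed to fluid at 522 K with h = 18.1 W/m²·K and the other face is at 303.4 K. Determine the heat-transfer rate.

Resistance network (inner→outer):
  R_conv,in = 1/(hA) = 1/(18.1·1.27) = 0.04350 K/W
  R_titanium = L/(kA) = 0.0103/(22.2·1.27) = 3.653×10^-4 K/W
ΣR = 0.04350 + 3.653×10^-4 = 0.04387 K/W
Q = ΔT/ΣR = (522 K − 303.4 K)/0.04387 = 4980 W

Q = 4.98 kW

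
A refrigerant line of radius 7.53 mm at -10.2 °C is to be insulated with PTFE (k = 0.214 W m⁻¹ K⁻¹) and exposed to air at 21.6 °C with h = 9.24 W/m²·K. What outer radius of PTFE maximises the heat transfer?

r_cr = 2.32 cm

For a cylinder, r_cr = k_ins/h = 0.214/9.24 = 0.0232 m = 2.32 cm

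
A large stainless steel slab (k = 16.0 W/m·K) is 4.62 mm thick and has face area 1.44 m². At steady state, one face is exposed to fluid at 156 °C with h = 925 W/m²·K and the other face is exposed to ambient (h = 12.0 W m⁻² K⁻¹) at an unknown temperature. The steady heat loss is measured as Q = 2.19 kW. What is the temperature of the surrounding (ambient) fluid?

Sum the resistances:
  R_conv,in = 1/(hA) = 1/(925·1.44) = 7.508×10^-4 K/W
  R_stainless steel = L/(kA) = 0.00462/(16.0·1.44) = 2.005×10^-4 K/W
  R_conv,out = 1/(hA) = 1/(12.0·1.44) = 0.05787 K/W
ΣR = 0.05882 K/W
ΔT = Q·ΣR = 2190 × 0.05882 = 128.8 K
Heat flows outward, so T_out = T_in − ΔT = 156 − 128.8 = 27.2 °C

T_out = 27.2 °C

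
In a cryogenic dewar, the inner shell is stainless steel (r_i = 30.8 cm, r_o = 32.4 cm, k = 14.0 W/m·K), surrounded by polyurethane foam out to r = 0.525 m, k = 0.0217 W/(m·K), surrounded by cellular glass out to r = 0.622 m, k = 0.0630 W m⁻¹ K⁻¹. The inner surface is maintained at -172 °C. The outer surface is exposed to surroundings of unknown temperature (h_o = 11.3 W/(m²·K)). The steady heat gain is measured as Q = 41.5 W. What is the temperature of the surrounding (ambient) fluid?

T_out = 24.2 °C

Series resistances:
  R_stainless steel = (1/0.308 − 1/0.324)/(4πk) = 0.1603/(4π·14.0) = 9.114×10^-4 K/W
  R_polyurethane foam = (1/0.324 − 1/0.525)/(4πk) = 1.182/(4π·0.0217) = 4.333 K/W
  R_cellular glass = (1/0.525 − 1/0.622)/(4πk) = 0.2970/(4π·0.0630) = 0.3752 K/W
  R_conv,out = 1/(4πr²h) = 1/(4π·0.622²·11.3) = 0.01820 K/W
ΣR = 4.728 K/W
ΔT = Q·ΣR = 41.5 × 4.728 = 196.2 K
Heat flows inward, so T_out = T_in + ΔT = -172 + 196.2 = 24.2 °C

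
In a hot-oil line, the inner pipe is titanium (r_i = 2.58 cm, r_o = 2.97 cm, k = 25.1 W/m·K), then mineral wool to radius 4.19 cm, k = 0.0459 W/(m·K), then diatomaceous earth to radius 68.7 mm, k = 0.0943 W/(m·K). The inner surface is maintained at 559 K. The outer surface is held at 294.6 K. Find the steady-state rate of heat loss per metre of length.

Q' = 130 W/m

Series thermal resistances, inner to outer:
  R'_titanium = ln(0.0297/0.0258)/(2πk) = 0.1408/(2π·25.1) = 8.926×10^-4 m·K/W
  R'_mineral wool = ln(0.0419/0.0297)/(2πk) = 0.3441/(2π·0.0459) = 1.193 m·K/W
  R'_diatomaceous earth = ln(0.0687/0.0419)/(2πk) = 0.4945/(2π·0.0943) = 0.8345 m·K/W
ΣR = 8.926×10^-4 + 1.193 + 0.8345 = 2.028 m·K/W
Q' = ΔT/ΣR = (559 K − 294.6 K)/2.028 = 130 W/m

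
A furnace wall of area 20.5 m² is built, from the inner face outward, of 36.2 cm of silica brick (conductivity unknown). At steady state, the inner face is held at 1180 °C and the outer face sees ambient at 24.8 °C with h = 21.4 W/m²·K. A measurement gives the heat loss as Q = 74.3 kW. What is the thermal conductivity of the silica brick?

ΣR = ΔT/Q = |1180 − 24.8|/74300 = 0.01555 K/W
Known resistances:
  R_conv,out = 1/(hA) = 1/(21.4·20.5) = 0.002279 K/W
R_silica brick = ΣR − ΣR_known = 0.01555 − 0.002279 = 0.01327 K/W
L/(kA) = 0.01327 ⇒ k = 0.362/(0.01327·20.5) = 1.33 W/m·K

k = 1.33 W/m·K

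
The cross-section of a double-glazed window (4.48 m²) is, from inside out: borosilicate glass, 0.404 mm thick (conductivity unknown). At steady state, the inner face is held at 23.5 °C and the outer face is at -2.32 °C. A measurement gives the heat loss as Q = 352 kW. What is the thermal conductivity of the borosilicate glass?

ΣR = ΔT/Q = |23.5 − -2.32|/3.52×10^5 = 7.335×10^-5 K/W
L/(kA) = 7.335×10^-5 ⇒ k = 4.04×10^-4/(7.335×10^-5·4.48) = 1.23 W/m·K

k = 1.23 W/m·K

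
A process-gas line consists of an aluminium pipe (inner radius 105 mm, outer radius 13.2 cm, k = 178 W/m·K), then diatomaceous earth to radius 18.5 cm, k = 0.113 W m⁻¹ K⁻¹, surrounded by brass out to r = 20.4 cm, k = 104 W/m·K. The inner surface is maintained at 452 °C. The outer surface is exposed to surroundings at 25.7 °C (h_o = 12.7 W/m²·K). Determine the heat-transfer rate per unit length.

Series thermal resistances, inner to outer:
  R'_aluminium = ln(0.132/0.105)/(2πk) = 0.2288/(2π·178) = 2.046×10^-4 m·K/W
  R'_diatomaceous earth = ln(0.185/0.132)/(2πk) = 0.3376/(2π·0.113) = 0.4754 m·K/W
  R'_brass = ln(0.204/0.185)/(2πk) = 0.09776/(2π·104) = 1.496×10^-4 m·K/W
  R'_conv,out = 1/(2πr h) = 1/(2π·0.204·12.7) = 0.06143 m·K/W
ΣR = 2.046×10^-4 + 0.4754 + 1.496×10^-4 + 0.06143 = 0.5372 m·K/W
Q' = ΔT/ΣR = (452 °C − 25.7 °C)/0.5372 = 794 W/m

Q' = 794 W/m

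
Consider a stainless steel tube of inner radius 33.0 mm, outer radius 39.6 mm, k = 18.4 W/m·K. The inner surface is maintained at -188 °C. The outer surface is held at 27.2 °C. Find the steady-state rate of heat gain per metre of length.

Q' = 1.36×10^5 W/m

Q' = 2πk·ΔT/ln(r₂/r₁) = 2π × 18.4 × 215.2 / ln(0.0396/0.0330) = 1.36×10^5 W/m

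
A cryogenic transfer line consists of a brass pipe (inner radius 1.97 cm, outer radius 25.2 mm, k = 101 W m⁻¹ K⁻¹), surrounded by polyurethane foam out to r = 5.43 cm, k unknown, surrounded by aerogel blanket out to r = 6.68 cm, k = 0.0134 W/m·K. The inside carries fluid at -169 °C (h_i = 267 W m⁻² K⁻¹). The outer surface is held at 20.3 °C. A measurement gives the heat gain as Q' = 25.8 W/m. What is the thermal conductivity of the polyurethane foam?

k = 0.0252 W/m·K

ΣR = ΔT/Q' = |-169 − 20.3|/25.8 = 7.337 m·K/W
Known resistances:
  R'_conv,in = 1/(2πr h) = 1/(2π·0.0197·267) = 0.03026 m·K/W
  R'_brass = ln(0.0252/0.0197)/(2πk) = 0.2462/(2π·101) = 3.880×10^-4 m·K/W
  R'_aerogel blanket = ln(0.0668/0.0543)/(2πk) = 0.2072/(2π·0.0134) = 2.461 m·K/W
R_polyurethane foam = ΣR − ΣR_known = 7.337 − 2.492 = 4.845 m·K/W
ln(r₂/r₁)/(2πk) = 4.845 ⇒ k = 0.7677/(2π·4.845) = 0.0252 W/m·K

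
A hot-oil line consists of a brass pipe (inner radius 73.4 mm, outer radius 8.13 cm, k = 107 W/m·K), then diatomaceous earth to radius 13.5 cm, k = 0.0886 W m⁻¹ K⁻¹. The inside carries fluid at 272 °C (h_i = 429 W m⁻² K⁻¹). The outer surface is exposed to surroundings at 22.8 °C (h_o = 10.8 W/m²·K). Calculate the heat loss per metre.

Series thermal resistances, inner to outer:
  R'_conv,in = 1/(2πr h) = 1/(2π·0.0734·429) = 0.005054 m·K/W
  R'_brass = ln(0.0813/0.0734)/(2πk) = 0.1022/(2π·107) = 1.520×10^-4 m·K/W
  R'_diatomaceous earth = ln(0.135/0.0813)/(2πk) = 0.5071/(2π·0.0886) = 0.9110 m·K/W
  R'_conv,out = 1/(2πr h) = 1/(2π·0.135·10.8) = 0.1092 m·K/W
ΣR = 0.005054 + 1.520×10^-4 + 0.9110 + 0.1092 = 1.025 m·K/W
Q' = ΔT/ΣR = (272 °C − 22.8 °C)/1.025 = 243 W/m

Q' = 243 W/m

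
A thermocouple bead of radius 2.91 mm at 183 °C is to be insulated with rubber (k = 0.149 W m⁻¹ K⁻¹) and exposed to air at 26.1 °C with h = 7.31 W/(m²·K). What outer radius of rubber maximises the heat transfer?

r_cr = 4.08 cm

For a sphere, r_cr = 2k_ins/h = 2·0.149/7.31 = 0.0408 m = 4.08 cm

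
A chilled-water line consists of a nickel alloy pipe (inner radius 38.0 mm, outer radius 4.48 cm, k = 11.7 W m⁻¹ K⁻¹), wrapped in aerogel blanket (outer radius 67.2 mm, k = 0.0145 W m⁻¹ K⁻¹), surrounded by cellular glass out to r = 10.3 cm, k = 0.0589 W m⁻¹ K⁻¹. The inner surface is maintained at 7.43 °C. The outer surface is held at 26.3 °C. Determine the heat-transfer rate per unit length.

Resistance network (inner→outer):
  R'_nickel alloy = ln(0.0448/0.0380)/(2πk) = 0.1646/(2π·11.7) = 0.002239 m·K/W
  R'_aerogel blanket = ln(0.0672/0.0448)/(2πk) = 0.4055/(2π·0.0145) = 4.450 m·K/W
  R'_cellular glass = ln(0.103/0.0672)/(2πk) = 0.4271/(2π·0.0589) = 1.154 m·K/W
ΣR = 0.002239 + 4.450 + 1.154 = 5.606 m·K/W
Q' = ΔT/ΣR = (7.43 °C − 26.3 °C)/5.606 = -3.37 W/m
(Negative Q' ⇒ heat flows inward; heat gain = 3.37 W/m.)

Q' = 3.37 W/m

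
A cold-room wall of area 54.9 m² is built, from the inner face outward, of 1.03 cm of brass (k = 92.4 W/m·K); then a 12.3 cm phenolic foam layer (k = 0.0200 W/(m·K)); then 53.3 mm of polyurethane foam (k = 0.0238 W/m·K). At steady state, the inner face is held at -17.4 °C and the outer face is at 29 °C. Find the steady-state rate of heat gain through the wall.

Q = 304 W

Treat each layer as a resistance in series:
  R_brass = L/(kA) = 0.0103/(92.4·54.9) = 2.030×10^-6 K/W
  R_phenolic foam = L/(kA) = 0.123/(0.0200·54.9) = 0.1120 K/W
  R_polyurethane foam = L/(kA) = 0.0533/(0.0238·54.9) = 0.04079 K/W
ΣR = 2.030×10^-6 + 0.1120 + 0.04079 = 0.1528 K/W
Q = ΔT/ΣR = (-17.4 °C − 29 °C)/0.1528 = -304 W
(Negative Q ⇒ heat flows inward; heat gain = 304 W.)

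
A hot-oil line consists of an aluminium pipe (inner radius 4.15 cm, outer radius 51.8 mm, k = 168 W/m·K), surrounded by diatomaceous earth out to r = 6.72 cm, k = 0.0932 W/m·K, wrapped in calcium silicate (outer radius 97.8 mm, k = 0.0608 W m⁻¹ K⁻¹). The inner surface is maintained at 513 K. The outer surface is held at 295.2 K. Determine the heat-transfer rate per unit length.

Treat each layer as a resistance in series:
  R'_aluminium = ln(0.0518/0.0415)/(2πk) = 0.2217/(2π·168) = 2.100×10^-4 m·K/W
  R'_diatomaceous earth = ln(0.0672/0.0518)/(2πk) = 0.2603/(2π·0.0932) = 0.4445 m·K/W
  R'_calcium silicate = ln(0.0978/0.0672)/(2πk) = 0.3753/(2π·0.0608) = 0.9823 m·K/W
ΣR = 2.100×10^-4 + 0.4445 + 0.9823 = 1.427 m·K/W
Q' = ΔT/ΣR = (513 K − 295.2 K)/1.427 = 153 W/m

Q' = 153 W/m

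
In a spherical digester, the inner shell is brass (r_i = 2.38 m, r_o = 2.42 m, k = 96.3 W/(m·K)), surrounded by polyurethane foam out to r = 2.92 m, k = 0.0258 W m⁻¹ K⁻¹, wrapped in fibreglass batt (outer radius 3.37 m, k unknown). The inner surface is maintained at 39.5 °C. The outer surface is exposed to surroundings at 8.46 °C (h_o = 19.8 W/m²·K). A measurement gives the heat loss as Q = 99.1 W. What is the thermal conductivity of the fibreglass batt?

k = 0.0385 W/m·K

ΣR = ΔT/Q = |39.5 − 8.46|/99.1 = 0.3132 K/W
Known resistances:
  R_brass = (1/2.38 − 1/2.42)/(4πk) = 0.006945/(4π·96.3) = 5.739×10^-6 K/W
  R_polyurethane foam = (1/2.42 − 1/2.92)/(4πk) = 0.07076/(4π·0.0258) = 0.2182 K/W
  R_conv,out = 1/(4πr²h) = 1/(4π·3.37²·19.8) = 3.539×10^-4 K/W
R_fibreglass batt = ΣR − ΣR_known = 0.3132 − 0.2186 = 0.09460 K/W
(1/r₁−1/r₂)/(4πk) = 0.09460 ⇒ k = 0.04573/(4π·0.09460) = 0.0385 W/m·K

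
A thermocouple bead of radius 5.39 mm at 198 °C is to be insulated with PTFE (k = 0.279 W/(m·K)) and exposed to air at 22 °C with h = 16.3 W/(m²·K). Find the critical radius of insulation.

r_cr = 3.42 cm

For a sphere, r_cr = 2k_ins/h = 2·0.279/16.3 = 0.0342 m = 3.42 cm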